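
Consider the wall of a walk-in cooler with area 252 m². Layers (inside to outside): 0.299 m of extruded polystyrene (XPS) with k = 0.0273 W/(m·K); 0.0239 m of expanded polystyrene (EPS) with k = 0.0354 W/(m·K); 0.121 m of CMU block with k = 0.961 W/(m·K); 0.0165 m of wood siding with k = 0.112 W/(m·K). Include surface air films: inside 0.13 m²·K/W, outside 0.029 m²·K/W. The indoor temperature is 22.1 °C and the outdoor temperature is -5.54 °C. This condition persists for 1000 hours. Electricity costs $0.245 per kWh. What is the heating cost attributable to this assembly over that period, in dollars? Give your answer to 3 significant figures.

142 dollars

0.299/0.0273 = 10.95
0.0239/0.0354 = 0.6751
0.121/0.961 = 0.1259
0.0165/0.112 = 0.1473
R_total = 0.13 + 10.95 + 0.6751 + 0.1259 + 0.1473 + 0.029 = 12.06 m²·K/W
Q = 252 × (22.1 − (-5.54)) / 12.06 = 577.6 W
E = 577.6 W × 1000 h / 1000 = 577.6 kWh
Cost = 577.6 × 0.245 = $141.5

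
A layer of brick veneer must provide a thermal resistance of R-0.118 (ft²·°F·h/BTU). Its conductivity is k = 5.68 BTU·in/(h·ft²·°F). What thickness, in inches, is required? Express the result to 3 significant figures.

0.670 in

L = R × k = 0.118 × 5.68 = 0.6702 in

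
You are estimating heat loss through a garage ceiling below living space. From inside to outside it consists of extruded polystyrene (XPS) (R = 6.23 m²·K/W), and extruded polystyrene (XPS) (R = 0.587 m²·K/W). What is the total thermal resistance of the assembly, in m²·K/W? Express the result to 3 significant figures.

6.82 m²·K/W

R_total = 6.23 + 0.587 = 6.817 m²·K/W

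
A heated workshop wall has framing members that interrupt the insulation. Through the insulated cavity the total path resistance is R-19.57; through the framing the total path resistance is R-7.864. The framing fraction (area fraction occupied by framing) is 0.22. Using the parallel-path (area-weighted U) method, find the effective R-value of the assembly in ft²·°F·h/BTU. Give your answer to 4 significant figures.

U_eff = 0.78/19.57 + 0.22/7.864 = 0.039857 + 0.027976 = 0.067833
R_eff = 1/U_eff = 14.742 ft²·°F·h/BTU

14.74 ft²·°F·h/BTU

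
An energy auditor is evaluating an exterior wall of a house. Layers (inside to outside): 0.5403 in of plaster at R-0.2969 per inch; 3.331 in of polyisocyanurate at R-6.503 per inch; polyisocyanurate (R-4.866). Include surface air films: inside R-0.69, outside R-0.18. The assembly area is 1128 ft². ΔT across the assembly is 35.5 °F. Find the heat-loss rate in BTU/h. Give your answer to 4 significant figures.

0.5403 × 0.2969 = 0.16042
3.331 × 6.503 = 21.661
R_total = 0.69 + 0.16042 + 21.661 + 4.866 + 0.18 = 27.558 ft²·°F·h/BTU
Q = A·ΔT/R = 1128 × 35.5 / 27.558 = 1453.1 BTU/h

1453 BTU/h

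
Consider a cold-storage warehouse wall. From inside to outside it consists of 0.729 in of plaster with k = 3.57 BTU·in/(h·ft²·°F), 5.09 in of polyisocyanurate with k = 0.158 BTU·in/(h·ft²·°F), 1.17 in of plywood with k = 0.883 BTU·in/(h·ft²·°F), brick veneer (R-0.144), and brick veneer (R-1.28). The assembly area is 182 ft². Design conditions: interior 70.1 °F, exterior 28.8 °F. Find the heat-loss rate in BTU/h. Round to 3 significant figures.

0.729/3.57 = 0.2042
5.09/0.158 = 32.22
1.17/0.883 = 1.325
R_total = 0.2042 + 32.22 + 1.325 + 0.144 + 1.28 = 35.17 ft²·°F·h/BTU
Q = A·ΔT/R = 182 × (70.1 − 28.8) / 35.17 = 213.7 BTU/h

214 BTU/h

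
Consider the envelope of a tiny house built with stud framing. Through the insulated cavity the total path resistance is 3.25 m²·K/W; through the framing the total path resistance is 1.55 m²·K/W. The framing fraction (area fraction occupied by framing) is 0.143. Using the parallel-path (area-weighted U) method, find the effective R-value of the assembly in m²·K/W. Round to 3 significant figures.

U_eff = 0.857/3.25 + 0.143/1.55 = 0.2637 + 0.09226 = 0.356
R_eff = 1/U_eff = 2.809 m²·K/W

2.81 m²·K/W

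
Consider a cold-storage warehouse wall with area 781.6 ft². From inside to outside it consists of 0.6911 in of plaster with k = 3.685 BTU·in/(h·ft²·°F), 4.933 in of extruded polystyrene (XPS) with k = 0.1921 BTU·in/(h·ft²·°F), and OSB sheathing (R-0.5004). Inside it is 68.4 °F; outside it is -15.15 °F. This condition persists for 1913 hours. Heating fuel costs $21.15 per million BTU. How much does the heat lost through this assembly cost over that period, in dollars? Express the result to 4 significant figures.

100.2 dollars

0.6911/3.685 = 0.18754
4.933/0.1921 = 25.679
R_total = 0.18754 + 25.679 + 0.5004 = 26.367 ft²·°F·h/BTU
Q = 781.6 × (68.4 − (-15.15)) / 26.367 = 2476.7 BTU/h
E = 2476.7 × 1913 = 4737800 BTU
Cost = 4737800/10⁶ × 21.15 = $100.21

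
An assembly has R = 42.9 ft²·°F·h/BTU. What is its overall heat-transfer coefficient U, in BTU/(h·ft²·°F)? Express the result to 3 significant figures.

0.0233 BTU/(h·ft²·°F)

U = 1/R = 1/42.9 = 0.02331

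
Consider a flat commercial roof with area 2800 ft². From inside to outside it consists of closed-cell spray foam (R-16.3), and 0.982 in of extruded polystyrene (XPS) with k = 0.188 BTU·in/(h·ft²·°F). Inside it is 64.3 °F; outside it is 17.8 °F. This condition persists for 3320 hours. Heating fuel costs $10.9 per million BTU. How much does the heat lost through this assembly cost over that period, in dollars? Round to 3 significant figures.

0.982/0.188 = 5.223
R_total = 16.3 + 5.223 = 21.52 ft²·°F·h/BTU
Q = 2800 × (64.3 − 17.8) / 21.52 = 6049 BTU/h
E = 6049 × 3320 = 20080000 BTU
Cost = 20080000/10⁶ × 10.9 = $218.9

219 dollars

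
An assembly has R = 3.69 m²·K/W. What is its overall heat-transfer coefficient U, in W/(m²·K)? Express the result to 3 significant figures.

U = 1/R = 1/3.69 = 0.271

0.271 W/(m²·K)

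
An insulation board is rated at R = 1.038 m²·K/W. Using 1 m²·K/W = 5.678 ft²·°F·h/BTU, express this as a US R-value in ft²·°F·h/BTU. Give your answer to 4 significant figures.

R_US = 1.038 × 5.678 = 5.8938

5.894 ft²·°F·h/BTU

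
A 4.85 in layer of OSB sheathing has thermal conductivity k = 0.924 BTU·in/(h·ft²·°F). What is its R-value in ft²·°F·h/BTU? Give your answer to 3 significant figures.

5.25 ft²·°F·h/BTU

R = L/k = 4.85/0.924 = 5.249 ft²·°F·h/BTU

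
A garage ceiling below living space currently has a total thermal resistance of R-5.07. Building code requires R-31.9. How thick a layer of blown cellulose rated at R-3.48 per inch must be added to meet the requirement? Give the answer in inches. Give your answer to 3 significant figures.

7.71 in

ΔR = 31.9 − 5.07 = 26.83 ft²·°F·h/BTU
L = ΔR / (R/in) = 26.83/3.48 = 7.71 in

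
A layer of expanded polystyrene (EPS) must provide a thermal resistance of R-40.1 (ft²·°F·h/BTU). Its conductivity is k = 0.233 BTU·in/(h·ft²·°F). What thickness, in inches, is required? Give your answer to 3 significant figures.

L = R × k = 40.1 × 0.233 = 9.343 in

9.34 in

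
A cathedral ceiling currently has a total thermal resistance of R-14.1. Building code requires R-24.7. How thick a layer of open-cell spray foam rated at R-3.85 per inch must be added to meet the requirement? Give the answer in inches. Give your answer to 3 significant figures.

2.75 in

ΔR = 24.7 − 14.1 = 10.6 ft²·°F·h/BTU
L = ΔR / (R/in) = 10.6/3.85 = 2.753 in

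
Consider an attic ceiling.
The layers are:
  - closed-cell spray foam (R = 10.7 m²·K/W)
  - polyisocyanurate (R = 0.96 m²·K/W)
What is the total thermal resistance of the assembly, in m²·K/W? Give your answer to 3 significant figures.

R_total = 10.7 + 0.96 = 11.66 m²·K/W

11.7 m²·K/W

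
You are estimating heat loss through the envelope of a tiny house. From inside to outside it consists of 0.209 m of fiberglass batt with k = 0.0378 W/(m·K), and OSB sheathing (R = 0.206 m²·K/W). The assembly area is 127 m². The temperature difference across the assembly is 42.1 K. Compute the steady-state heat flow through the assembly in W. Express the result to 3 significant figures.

932 W

0.209/0.0378 = 5.529
R_total = 5.529 + 0.206 = 5.735 m²·K/W
Q = A·ΔT/R = 127 × 42.1 / 5.735 = 932.3 W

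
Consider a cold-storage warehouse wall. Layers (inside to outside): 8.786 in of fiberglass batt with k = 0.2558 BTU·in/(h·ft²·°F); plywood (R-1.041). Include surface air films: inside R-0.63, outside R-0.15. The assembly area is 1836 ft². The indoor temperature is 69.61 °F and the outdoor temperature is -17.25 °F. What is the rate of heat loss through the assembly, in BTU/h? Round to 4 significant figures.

4409 BTU/h

8.786/0.2558 = 34.347
R_total = 0.63 + 34.347 + 1.041 + 0.15 = 36.168 ft²·°F·h/BTU
Q = A·ΔT/R = 1836 × (69.61 − (-17.25)) / 36.168 = 4409.3 BTU/h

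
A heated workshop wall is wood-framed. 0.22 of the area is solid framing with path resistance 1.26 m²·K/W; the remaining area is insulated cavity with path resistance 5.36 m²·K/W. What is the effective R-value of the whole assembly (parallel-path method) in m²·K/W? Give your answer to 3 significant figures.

U_eff = 0.78/5.36 + 0.22/1.26 = 0.1455 + 0.1746 = 0.3201
R_eff = 1/U_eff = 3.124 m²·K/W

3.12 m²·K/W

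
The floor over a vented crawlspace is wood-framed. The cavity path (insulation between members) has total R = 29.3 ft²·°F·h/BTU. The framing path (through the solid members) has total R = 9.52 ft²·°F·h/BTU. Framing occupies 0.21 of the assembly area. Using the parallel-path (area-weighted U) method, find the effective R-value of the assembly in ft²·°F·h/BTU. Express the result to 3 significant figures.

U_eff = 0.79/29.3 + 0.21/9.52 = 0.02696 + 0.02206 = 0.04902
R_eff = 1/U_eff = 20.4 ft²·°F·h/BTU

20.4 ft²·°F·h/BTU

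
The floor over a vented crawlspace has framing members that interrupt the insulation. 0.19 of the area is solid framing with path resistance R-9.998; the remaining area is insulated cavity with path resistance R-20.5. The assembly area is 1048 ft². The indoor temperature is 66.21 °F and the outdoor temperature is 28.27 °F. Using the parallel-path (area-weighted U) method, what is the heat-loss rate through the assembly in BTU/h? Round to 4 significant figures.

U_eff = 0.81/20.5 + 0.19/9.998 = 0.039512 + 0.019004 = 0.058516
R_eff = 1/U_eff = 17.089 ft²·°F·h/BTU
Q = 1048 × (66.21 − 28.27) / 17.089 = 2326.7 BTU/h

2327 BTU/h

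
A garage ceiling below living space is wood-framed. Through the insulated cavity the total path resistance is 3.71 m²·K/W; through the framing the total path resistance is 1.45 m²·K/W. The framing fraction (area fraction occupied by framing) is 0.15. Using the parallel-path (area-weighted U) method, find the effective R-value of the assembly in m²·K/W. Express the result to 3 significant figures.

U_eff = 0.85/3.71 + 0.15/1.45 = 0.2291 + 0.1034 = 0.3326
R_eff = 1/U_eff = 3.007 m²·K/W

3.01 m²·K/W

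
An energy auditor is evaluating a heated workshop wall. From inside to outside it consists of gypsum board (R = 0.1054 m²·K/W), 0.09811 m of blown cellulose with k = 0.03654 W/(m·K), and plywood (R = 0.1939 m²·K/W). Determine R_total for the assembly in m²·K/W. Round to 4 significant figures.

2.984 m²·K/W

0.09811/0.03654 = 2.685
R_total = 0.1054 + 2.685 + 0.1939 = 2.9843 m²·K/W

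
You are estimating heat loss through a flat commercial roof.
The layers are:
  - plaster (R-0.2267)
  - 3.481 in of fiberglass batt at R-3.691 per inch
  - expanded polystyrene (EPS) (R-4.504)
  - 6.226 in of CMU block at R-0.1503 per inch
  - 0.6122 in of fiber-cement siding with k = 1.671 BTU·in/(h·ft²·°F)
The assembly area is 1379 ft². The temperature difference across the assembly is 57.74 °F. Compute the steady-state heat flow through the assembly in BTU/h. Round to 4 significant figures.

4217 BTU/h

3.481 × 3.691 = 12.848
6.226 × 0.1503 = 0.93577
0.6122/1.671 = 0.36637
R_total = 0.2267 + 12.848 + 4.504 + 0.93577 + 0.36637 = 18.881 ft²·°F·h/BTU
Q = A·ΔT/R = 1379 × 57.74 / 18.881 = 4217.1 BTU/h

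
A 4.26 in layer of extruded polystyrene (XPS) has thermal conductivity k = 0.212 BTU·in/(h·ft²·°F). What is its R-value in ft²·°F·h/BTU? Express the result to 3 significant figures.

R = L/k = 4.26/0.212 = 20.09 ft²·°F·h/BTU

20.1 ft²·°F·h/BTU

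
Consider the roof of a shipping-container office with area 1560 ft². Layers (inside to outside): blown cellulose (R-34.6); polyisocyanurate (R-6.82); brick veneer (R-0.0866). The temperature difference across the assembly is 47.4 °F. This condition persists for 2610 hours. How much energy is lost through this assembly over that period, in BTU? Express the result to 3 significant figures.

4650000 BTU

R_total = 34.6 + 6.82 + 0.0866 = 41.51 ft²·°F·h/BTU
Q = 1560 × 47.4 / 41.51 = 1781 BTU/h
E = 1781 × 2610 = 4650000 BTU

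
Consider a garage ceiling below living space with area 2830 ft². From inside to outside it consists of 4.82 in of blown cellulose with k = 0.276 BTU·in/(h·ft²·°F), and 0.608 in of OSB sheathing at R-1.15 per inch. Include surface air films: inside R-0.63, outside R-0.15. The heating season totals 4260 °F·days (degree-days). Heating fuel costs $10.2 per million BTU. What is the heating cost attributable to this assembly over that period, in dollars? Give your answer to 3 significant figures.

4.82/0.276 = 17.46
0.608 × 1.15 = 0.6992
R_total = 0.63 + 17.46 + 0.6992 + 0.15 = 18.94 ft²·°F·h/BTU
E = A × HDD × 24 / R = 2830 × 4260 × 24 / 18.94 = 15270000 BTU
Cost = 15270000/10⁶ × 10.2 = $155.8

156 dollars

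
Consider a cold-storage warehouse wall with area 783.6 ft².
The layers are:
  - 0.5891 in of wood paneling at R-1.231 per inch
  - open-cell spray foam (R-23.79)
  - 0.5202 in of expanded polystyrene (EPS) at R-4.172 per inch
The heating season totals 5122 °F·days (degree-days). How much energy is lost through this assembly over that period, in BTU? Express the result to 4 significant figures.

3610000 BTU

0.5891 × 1.231 = 0.72518
0.5202 × 4.172 = 2.1703
R_total = 0.72518 + 23.79 + 2.1703 = 26.685 ft²·°F·h/BTU
E = A × HDD × 24 / R = 783.6 × 5122 × 24 / 26.685 = 3609700 BTU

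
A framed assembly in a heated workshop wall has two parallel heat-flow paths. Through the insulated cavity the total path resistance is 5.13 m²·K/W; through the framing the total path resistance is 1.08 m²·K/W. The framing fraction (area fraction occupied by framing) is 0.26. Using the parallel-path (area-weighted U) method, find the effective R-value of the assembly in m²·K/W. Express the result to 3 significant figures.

U_eff = 0.74/5.13 + 0.26/1.08 = 0.1442 + 0.2407 = 0.385
R_eff = 1/U_eff = 2.597 m²·K/W

2.60 m²·K/W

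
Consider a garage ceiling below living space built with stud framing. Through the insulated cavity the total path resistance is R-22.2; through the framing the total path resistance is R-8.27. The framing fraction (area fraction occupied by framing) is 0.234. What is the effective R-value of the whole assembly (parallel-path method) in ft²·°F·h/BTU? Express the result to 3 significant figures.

15.9 ft²·°F·h/BTU

U_eff = 0.766/22.2 + 0.234/8.27 = 0.0345 + 0.0283 = 0.0628
R_eff = 1/U_eff = 15.92 ft²·°F·h/BTU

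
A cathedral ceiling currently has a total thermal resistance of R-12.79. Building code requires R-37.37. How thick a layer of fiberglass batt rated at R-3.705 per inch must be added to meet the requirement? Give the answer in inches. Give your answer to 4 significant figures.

6.634 in

ΔR = 37.37 − 12.79 = 24.58 ft²·°F·h/BTU
L = ΔR / (R/in) = 24.58/3.705 = 6.6343 in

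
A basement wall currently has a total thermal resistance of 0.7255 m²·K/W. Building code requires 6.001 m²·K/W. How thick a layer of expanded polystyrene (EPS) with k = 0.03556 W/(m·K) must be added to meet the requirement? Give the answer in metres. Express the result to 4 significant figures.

ΔR = 6.001 − 0.7255 = 5.2755 m²·K/W
L = ΔR × k = 5.2755 × 0.03556 = 0.1876 m

0.1876 m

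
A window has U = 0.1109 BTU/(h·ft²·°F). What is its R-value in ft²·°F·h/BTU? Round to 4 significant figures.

R = 1/U = 1/0.1109 = 9.0171

9.017 ft²·°F·h/BTU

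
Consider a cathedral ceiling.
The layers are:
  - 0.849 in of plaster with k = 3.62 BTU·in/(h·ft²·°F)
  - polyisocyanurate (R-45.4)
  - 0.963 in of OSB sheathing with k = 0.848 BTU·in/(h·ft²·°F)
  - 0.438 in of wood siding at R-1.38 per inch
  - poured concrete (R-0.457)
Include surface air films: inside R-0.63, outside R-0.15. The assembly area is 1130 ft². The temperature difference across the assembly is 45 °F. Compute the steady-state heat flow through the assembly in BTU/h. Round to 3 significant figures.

0.849/3.62 = 0.2345
0.963/0.848 = 1.136
0.438 × 1.38 = 0.6044
R_total = 0.63 + 0.2345 + 45.4 + 1.136 + 0.6044 + 0.457 + 0.15 = 48.61 ft²·°F·h/BTU
Q = A·ΔT/R = 1130 × 45 / 48.61 = 1046 BTU/h

1050 BTU/h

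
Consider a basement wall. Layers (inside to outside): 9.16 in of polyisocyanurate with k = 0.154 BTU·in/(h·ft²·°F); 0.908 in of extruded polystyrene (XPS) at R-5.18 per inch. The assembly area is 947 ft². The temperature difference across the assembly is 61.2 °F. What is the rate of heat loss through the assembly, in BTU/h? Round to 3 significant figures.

903 BTU/h

9.16/0.154 = 59.48
0.908 × 5.18 = 4.703
R_total = 59.48 + 4.703 = 64.18 ft²·°F·h/BTU
Q = A·ΔT/R = 947 × 61.2 / 64.18 = 903 BTU/h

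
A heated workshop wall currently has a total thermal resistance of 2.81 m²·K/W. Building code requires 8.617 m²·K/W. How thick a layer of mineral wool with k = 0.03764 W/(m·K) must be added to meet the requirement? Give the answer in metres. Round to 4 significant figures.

0.2186 m

ΔR = 8.617 − 2.81 = 5.807 m²·K/W
L = ΔR × k = 5.807 × 0.03764 = 0.21858 m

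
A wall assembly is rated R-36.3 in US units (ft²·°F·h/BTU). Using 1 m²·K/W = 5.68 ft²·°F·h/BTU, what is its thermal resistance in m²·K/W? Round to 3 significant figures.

R_SI = 36.3/5.68 = 6.391

6.39 m²·K/W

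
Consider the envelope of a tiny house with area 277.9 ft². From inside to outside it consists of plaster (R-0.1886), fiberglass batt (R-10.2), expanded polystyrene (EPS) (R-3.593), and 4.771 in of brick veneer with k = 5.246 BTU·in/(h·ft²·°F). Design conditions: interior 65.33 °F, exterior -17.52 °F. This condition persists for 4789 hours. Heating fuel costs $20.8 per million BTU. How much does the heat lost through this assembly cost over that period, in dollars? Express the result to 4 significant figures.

154.0 dollars

4.771/5.246 = 0.90945
R_total = 0.1886 + 10.2 + 3.593 + 0.90945 = 14.891 ft²·°F·h/BTU
Q = 277.9 × (65.33 − (-17.52)) / 14.891 = 1546.2 BTU/h
E = 1546.2 × 4789 = 7404600 BTU
Cost = 7404600/10⁶ × 20.8 = $154.02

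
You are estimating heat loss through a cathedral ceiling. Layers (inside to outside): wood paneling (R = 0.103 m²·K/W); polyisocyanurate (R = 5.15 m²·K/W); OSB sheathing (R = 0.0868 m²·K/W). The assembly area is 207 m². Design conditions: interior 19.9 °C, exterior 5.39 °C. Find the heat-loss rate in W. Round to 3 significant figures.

562 W

R_total = 0.103 + 5.15 + 0.0868 = 5.34 m²·K/W
Q = A·ΔT/R = 207 × (19.9 − 5.39) / 5.34 = 562.5 W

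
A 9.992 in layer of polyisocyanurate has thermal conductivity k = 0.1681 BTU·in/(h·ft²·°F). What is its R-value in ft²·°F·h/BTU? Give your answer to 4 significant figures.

R = L/k = 9.992/0.1681 = 59.441 ft²·°F·h/BTU

59.44 ft²·°F·h/BTU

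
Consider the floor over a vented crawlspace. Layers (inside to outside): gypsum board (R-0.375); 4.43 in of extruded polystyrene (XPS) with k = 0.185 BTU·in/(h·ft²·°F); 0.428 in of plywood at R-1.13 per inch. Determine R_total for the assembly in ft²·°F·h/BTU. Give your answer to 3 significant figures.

4.43/0.185 = 23.95
0.428 × 1.13 = 0.4836
R_total = 0.375 + 23.95 + 0.4836 = 24.8 ft²·°F·h/BTU

24.8 ft²·°F·h/BTU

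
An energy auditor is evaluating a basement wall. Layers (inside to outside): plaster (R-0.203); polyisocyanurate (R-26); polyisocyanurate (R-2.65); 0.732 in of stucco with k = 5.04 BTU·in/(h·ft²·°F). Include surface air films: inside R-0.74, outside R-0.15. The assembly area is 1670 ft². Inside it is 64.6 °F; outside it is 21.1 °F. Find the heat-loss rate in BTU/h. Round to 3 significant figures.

2430 BTU/h

0.732/5.04 = 0.1452
R_total = 0.74 + 0.203 + 26 + 2.65 + 0.1452 + 0.15 = 29.89 ft²·°F·h/BTU
Q = A·ΔT/R = 1670 × (64.6 − 21.1) / 29.89 = 2431 BTU/h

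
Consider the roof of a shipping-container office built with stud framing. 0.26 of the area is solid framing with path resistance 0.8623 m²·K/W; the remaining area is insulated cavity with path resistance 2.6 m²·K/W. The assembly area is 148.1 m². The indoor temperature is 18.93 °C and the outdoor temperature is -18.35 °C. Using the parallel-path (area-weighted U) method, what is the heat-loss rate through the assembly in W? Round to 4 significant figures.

3236 W

U_eff = 0.74/2.6 + 0.26/0.8623 = 0.28462 + 0.30152 = 0.58613
R_eff = 1/U_eff = 1.7061 m²·K/W
Q = 148.1 × (18.93 − (-18.35)) / 1.7061 = 3236.1 W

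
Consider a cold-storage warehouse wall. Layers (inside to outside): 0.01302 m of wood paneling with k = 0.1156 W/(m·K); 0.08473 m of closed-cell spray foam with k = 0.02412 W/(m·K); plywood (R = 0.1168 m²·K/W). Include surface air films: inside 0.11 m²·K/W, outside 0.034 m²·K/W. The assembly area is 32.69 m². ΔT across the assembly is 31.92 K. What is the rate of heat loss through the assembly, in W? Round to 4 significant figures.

0.01302/0.1156 = 0.11263
0.08473/0.02412 = 3.5129
R_total = 0.11 + 0.11263 + 3.5129 + 0.1168 + 0.034 = 3.8863 m²·K/W
Q = A·ΔT/R = 32.69 × 31.92 / 3.8863 = 268.5 W

268.5 W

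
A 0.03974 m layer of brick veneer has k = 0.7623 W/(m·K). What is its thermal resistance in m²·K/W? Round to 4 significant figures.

R = L/k = 0.03974/0.7623 = 0.052132 m²·K/W

0.05213 m²·K/W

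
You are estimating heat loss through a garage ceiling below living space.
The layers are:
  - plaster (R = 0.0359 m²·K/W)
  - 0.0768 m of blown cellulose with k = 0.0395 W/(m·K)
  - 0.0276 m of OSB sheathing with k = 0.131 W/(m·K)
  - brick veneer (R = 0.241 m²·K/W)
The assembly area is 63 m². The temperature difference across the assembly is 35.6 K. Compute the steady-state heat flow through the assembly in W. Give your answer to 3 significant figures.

922 W

0.0768/0.0395 = 1.944
0.0276/0.131 = 0.2107
R_total = 0.0359 + 1.944 + 0.2107 + 0.241 = 2.432 m²·K/W
Q = A·ΔT/R = 63 × 35.6 / 2.432 = 922.2 W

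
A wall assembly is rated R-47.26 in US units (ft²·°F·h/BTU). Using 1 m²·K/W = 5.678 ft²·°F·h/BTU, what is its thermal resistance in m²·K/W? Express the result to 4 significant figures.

R_SI = 47.26/5.678 = 8.3234

8.323 m²·K/W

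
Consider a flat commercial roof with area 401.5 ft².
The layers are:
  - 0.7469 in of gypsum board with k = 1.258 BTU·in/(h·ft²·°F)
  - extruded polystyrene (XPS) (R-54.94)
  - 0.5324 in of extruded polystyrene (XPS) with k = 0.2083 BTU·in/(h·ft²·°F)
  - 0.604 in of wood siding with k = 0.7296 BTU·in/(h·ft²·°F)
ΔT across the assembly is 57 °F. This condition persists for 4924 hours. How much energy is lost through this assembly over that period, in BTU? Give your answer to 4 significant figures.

0.7469/1.258 = 0.59372
0.5324/0.2083 = 2.5559
0.604/0.7296 = 0.82785
R_total = 0.59372 + 54.94 + 2.5559 + 0.82785 = 58.918 ft²·°F·h/BTU
Q = 401.5 × 57 / 58.918 = 388.43 BTU/h
E = 388.43 × 4924 = 1912600 BTU

1913000 BTU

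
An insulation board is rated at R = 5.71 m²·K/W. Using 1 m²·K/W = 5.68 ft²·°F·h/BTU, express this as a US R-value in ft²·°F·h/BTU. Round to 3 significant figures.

R_US = 5.71 × 5.68 = 32.43

32.4 ft²·°F·h/BTU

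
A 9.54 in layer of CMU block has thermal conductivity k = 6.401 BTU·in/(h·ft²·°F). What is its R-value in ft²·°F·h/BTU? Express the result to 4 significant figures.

1.490 ft²·°F·h/BTU

R = L/k = 9.54/6.401 = 1.4904 ft²·°F·h/BTU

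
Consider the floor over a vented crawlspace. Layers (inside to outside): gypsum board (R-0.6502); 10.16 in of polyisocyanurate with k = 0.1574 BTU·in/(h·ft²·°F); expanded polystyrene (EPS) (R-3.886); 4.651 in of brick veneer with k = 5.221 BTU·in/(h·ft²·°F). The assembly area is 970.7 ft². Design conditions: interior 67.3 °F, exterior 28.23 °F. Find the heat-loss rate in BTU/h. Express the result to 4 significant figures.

10.16/0.1574 = 64.549
4.651/5.221 = 0.89083
R_total = 0.6502 + 64.549 + 3.886 + 0.89083 = 69.976 ft²·°F·h/BTU
Q = A·ΔT/R = 970.7 × (67.3 − 28.23) / 69.976 = 541.98 BTU/h

542.0 BTU/h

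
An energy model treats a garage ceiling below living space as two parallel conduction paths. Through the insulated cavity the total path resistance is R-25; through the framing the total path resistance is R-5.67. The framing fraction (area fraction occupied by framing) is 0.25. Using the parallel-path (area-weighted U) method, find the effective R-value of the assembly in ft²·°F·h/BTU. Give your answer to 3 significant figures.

U_eff = 0.75/25 + 0.25/5.67 = 0.03 + 0.04409 = 0.07409
R_eff = 1/U_eff = 13.5 ft²·°F·h/BTU

13.5 ft²·°F·h/BTU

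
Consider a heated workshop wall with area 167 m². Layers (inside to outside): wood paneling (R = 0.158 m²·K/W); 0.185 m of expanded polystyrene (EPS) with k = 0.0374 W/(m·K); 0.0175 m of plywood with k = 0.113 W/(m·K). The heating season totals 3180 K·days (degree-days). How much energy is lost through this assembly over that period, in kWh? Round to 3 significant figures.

0.185/0.0374 = 4.947
0.0175/0.113 = 0.1549
R_total = 0.158 + 4.947 + 0.1549 = 5.259 m²·K/W
E = A × HDD × 24 / R / 1000 = 167 × 3180 × 24 / 5.259 / 1000 = 2423 kWh

2420 kWh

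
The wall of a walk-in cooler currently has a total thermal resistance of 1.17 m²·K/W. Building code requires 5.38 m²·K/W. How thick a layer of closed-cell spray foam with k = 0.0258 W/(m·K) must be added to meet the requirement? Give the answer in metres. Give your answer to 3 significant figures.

ΔR = 5.38 − 1.17 = 4.21 m²·K/W
L = ΔR × k = 4.21 × 0.0258 = 0.1086 m

0.109 m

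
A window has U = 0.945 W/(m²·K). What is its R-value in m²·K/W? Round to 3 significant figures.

1.06 m²·K/W

R = 1/U = 1/0.945 = 1.058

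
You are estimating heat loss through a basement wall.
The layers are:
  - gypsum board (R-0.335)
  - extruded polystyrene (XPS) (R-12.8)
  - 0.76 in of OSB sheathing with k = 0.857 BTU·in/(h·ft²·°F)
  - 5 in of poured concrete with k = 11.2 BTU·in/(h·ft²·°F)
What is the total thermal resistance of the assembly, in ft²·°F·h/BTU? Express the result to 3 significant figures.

0.76/0.857 = 0.8868
5/11.2 = 0.4464
R_total = 0.335 + 12.8 + 0.8868 + 0.4464 = 14.47 ft²·°F·h/BTU

14.5 ft²·°F·h/BTU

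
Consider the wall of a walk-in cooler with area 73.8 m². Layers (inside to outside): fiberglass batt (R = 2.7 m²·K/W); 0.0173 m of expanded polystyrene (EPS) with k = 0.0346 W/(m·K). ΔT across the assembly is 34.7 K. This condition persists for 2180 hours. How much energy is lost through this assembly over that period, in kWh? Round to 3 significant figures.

0.0173/0.0346 = 0.5
R_total = 2.7 + 0.5 = 3.2 m²·K/W
Q = 73.8 × 34.7 / 3.2 = 800.3 W
E = 800.3 W × 2180 h / 1000 = 1745 kWh

1740 kWh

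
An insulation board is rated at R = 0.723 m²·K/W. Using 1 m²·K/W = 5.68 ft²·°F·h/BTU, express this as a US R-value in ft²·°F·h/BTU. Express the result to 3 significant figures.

R_US = 0.723 × 5.68 = 4.107

4.11 ft²·°F·h/BTU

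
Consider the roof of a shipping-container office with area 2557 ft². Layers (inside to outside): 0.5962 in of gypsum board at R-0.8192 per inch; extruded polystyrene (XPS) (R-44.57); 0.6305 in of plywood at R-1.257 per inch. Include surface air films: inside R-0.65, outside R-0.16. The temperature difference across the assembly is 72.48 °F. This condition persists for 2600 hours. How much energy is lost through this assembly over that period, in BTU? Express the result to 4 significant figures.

0.5962 × 0.8192 = 0.48841
0.6305 × 1.257 = 0.79254
R_total = 0.65 + 0.48841 + 44.57 + 0.79254 + 0.16 = 46.661 ft²·°F·h/BTU
Q = 2557 × 72.48 / 46.661 = 3971.9 BTU/h
E = 3971.9 × 2600 = 10327000 BTU

10330000 BTU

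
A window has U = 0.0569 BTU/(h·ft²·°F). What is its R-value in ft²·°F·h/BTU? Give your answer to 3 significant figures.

17.6 ft²·°F·h/BTU

R = 1/U = 1/0.0569 = 17.57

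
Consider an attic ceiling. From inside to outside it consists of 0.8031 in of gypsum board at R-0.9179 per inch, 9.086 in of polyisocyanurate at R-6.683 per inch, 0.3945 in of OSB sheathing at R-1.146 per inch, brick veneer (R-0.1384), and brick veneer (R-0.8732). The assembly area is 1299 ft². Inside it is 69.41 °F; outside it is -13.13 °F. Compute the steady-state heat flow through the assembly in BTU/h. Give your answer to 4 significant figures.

1704 BTU/h

0.8031 × 0.9179 = 0.73717
9.086 × 6.683 = 60.722
0.3945 × 1.146 = 0.4521
R_total = 0.73717 + 60.722 + 0.4521 + 0.1384 + 0.8732 = 62.923 ft²·°F·h/BTU
Q = A·ΔT/R = 1299 × (69.41 − (-13.13)) / 62.923 = 1704 BTU/h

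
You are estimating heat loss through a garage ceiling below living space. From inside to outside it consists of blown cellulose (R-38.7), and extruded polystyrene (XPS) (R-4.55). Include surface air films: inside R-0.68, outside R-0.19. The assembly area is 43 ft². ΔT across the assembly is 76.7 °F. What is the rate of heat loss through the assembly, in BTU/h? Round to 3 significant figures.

R_total = 0.68 + 38.7 + 4.55 + 0.19 = 44.12 ft²·°F·h/BTU
Q = A·ΔT/R = 43 × 76.7 / 44.12 = 74.75 BTU/h

74.8 BTU/h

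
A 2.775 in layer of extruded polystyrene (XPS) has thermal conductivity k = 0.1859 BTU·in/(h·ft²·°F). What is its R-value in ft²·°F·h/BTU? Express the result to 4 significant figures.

R = L/k = 2.775/0.1859 = 14.927 ft²·°F·h/BTU

14.93 ft²·°F·h/BTU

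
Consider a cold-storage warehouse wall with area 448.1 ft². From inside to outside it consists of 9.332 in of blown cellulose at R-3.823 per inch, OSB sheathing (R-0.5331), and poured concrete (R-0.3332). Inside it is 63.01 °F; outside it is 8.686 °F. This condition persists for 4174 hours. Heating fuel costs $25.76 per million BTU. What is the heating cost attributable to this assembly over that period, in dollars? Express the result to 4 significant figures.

9.332 × 3.823 = 35.676
R_total = 35.676 + 0.5331 + 0.3332 = 36.543 ft²·°F·h/BTU
Q = 448.1 × (63.01 − 8.686) / 36.543 = 666.14 BTU/h
E = 666.14 × 4174 = 2780500 BTU
Cost = 2780500/10⁶ × 25.76 = $71.625

71.63 dollars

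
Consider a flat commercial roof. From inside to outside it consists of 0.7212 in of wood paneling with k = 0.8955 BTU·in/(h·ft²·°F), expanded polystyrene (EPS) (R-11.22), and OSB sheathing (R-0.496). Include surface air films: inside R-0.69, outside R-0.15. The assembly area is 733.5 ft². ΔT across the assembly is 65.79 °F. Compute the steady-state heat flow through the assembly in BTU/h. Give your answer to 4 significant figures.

0.7212/0.8955 = 0.80536
R_total = 0.69 + 0.80536 + 11.22 + 0.496 + 0.15 = 13.361 ft²·°F·h/BTU
Q = A·ΔT/R = 733.5 × 65.79 / 13.361 = 3611.7 BTU/h

3612 BTU/h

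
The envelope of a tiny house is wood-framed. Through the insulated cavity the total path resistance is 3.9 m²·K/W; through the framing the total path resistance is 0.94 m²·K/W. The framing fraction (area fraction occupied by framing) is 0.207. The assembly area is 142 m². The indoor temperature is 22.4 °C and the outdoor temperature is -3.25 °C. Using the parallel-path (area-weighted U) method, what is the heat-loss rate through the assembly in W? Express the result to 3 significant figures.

U_eff = 0.793/3.9 + 0.207/0.94 = 0.2033 + 0.2202 = 0.4235
R_eff = 1/U_eff = 2.361 m²·K/W
Q = 142 × (22.4 − (-3.25)) / 2.361 = 1543 W

1540 W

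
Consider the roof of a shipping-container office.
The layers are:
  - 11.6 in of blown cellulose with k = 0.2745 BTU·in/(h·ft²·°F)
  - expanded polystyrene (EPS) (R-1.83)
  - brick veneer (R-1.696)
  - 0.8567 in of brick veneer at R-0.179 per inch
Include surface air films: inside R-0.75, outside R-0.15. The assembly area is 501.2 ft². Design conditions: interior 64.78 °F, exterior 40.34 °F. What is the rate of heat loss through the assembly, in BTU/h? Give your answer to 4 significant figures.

11.6/0.2745 = 42.259
0.8567 × 0.179 = 0.15335
R_total = 0.75 + 42.259 + 1.83 + 1.696 + 0.15335 + 0.15 = 46.838 ft²·°F·h/BTU
Q = A·ΔT/R = 501.2 × (64.78 − 40.34) / 46.838 = 261.53 BTU/h

261.5 BTU/h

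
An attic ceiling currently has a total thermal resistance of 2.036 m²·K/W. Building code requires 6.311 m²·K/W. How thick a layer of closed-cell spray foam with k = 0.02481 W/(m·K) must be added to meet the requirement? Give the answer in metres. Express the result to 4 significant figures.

ΔR = 6.311 − 2.036 = 4.275 m²·K/W
L = ΔR × k = 4.275 × 0.02481 = 0.10606 m

0.1061 m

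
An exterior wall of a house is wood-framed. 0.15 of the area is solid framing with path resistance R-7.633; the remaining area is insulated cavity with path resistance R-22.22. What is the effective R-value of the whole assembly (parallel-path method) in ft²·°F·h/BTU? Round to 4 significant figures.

17.27 ft²·°F·h/BTU

U_eff = 0.85/22.22 + 0.15/7.633 = 0.038254 + 0.019652 = 0.057905
R_eff = 1/U_eff = 17.27 ft²·°F·h/BTU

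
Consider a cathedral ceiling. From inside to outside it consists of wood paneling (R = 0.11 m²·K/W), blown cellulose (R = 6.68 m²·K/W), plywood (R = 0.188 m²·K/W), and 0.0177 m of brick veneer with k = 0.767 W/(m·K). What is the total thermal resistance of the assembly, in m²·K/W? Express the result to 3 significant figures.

0.0177/0.767 = 0.02308
R_total = 0.11 + 6.68 + 0.188 + 0.02308 = 7.001 m²·K/W

7.00 m²·K/W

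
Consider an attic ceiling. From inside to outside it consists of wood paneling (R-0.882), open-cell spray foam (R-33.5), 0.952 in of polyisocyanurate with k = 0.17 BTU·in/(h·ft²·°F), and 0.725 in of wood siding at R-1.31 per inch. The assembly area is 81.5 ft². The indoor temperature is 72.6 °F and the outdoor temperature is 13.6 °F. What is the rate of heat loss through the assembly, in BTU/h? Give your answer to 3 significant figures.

117 BTU/h

0.952/0.17 = 5.6
0.725 × 1.31 = 0.9497
R_total = 0.882 + 33.5 + 5.6 + 0.9497 = 40.93 ft²·°F·h/BTU
Q = A·ΔT/R = 81.5 × (72.6 − 13.6) / 40.93 = 117.5 BTU/h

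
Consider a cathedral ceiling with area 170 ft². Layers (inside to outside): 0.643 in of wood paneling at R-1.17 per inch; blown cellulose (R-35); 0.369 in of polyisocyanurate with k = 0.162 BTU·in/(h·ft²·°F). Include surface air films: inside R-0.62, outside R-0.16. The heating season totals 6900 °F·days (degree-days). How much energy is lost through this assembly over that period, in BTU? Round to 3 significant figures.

725000 BTU

0.643 × 1.17 = 0.7523
0.369/0.162 = 2.278
R_total = 0.62 + 0.7523 + 35 + 2.278 + 0.16 = 38.81 ft²·°F·h/BTU
E = A × HDD × 24 / R = 170 × 6900 × 24 / 38.81 = 725400 BTU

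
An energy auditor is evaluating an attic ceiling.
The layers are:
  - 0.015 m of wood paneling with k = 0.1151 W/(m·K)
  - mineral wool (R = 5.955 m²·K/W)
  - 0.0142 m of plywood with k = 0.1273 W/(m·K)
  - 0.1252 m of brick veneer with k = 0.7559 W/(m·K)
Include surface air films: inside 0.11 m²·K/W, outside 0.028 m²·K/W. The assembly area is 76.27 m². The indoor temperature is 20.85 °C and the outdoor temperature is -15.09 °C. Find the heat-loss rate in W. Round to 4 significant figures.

0.015/0.1151 = 0.13032
0.0142/0.1273 = 0.11155
0.1252/0.7559 = 0.16563
R_total = 0.11 + 0.13032 + 5.955 + 0.11155 + 0.16563 + 0.028 = 6.5005 m²·K/W
Q = A·ΔT/R = 76.27 × (20.85 − (-15.09)) / 6.5005 = 421.68 W

421.7 W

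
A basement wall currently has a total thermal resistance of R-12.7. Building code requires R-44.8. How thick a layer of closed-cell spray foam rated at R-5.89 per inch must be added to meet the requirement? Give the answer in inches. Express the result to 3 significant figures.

5.45 in

ΔR = 44.8 − 12.7 = 32.1 ft²·°F·h/BTU
L = ΔR / (R/in) = 32.1/5.89 = 5.45 in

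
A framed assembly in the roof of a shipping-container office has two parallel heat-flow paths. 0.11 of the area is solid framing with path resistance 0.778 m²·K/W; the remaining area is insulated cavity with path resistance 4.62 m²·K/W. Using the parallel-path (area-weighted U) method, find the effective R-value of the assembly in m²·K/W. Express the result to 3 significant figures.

2.99 m²·K/W

U_eff = 0.89/4.62 + 0.11/0.778 = 0.1926 + 0.1414 = 0.334
R_eff = 1/U_eff = 2.994 m²·K/W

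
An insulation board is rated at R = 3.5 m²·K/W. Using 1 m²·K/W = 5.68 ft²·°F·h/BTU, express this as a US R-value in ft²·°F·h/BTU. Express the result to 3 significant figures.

19.9 ft²·°F·h/BTU

R_US = 3.5 × 5.68 = 19.88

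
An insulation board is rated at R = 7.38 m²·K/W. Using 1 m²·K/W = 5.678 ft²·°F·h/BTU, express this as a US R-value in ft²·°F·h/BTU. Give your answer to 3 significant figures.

41.9 ft²·°F·h/BTU

R_US = 7.38 × 5.678 = 41.9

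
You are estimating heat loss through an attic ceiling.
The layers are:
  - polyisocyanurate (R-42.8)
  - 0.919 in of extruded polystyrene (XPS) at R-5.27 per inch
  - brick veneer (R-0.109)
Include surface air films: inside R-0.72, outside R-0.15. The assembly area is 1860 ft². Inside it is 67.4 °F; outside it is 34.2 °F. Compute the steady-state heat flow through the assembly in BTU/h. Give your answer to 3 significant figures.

1270 BTU/h

0.919 × 5.27 = 4.843
R_total = 0.72 + 42.8 + 4.843 + 0.109 + 0.15 = 48.62 ft²·°F·h/BTU
Q = A·ΔT/R = 1860 × (67.4 − 34.2) / 48.62 = 1270 BTU/h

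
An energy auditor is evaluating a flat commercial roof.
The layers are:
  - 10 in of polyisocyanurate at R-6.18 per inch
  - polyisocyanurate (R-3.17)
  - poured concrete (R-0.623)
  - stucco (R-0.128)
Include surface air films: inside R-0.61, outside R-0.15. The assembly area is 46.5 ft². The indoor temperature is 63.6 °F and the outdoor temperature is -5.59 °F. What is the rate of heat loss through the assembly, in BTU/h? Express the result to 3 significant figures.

10 × 6.18 = 61.8
R_total = 0.61 + 61.8 + 3.17 + 0.623 + 0.128 + 0.15 = 66.48 ft²·°F·h/BTU
Q = A·ΔT/R = 46.5 × (63.6 − (-5.59)) / 66.48 = 48.39 BTU/h

48.4 BTU/h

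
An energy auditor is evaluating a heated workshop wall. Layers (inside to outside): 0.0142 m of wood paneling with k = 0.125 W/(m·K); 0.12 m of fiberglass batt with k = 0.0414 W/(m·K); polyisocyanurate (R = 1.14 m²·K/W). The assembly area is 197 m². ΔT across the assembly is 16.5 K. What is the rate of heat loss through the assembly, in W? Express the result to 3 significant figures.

783 W

0.0142/0.125 = 0.1136
0.12/0.0414 = 2.899
R_total = 0.1136 + 2.899 + 1.14 = 4.152 m²·K/W
Q = A·ΔT/R = 197 × 16.5 / 4.152 = 782.8 W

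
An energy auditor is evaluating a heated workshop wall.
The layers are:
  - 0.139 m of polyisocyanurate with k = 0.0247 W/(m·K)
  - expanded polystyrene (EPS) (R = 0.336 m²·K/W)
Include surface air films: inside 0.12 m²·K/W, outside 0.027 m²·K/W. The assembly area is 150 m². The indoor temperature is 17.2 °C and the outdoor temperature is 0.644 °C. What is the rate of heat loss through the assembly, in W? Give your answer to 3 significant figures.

0.139/0.0247 = 5.628
R_total = 0.12 + 5.628 + 0.336 + 0.027 = 6.111 m²·K/W
Q = A·ΔT/R = 150 × (17.2 − 0.644) / 6.111 = 406.4 W

406 W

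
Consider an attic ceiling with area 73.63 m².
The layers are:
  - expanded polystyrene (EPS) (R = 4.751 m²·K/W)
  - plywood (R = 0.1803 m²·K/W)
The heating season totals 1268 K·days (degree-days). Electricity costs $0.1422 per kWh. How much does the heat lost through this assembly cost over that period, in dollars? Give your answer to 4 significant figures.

R_total = 4.751 + 0.1803 = 4.9313 m²·K/W
E = A × HDD × 24 / R / 1000 = 73.63 × 1268 × 24 / 4.9313 / 1000 = 454.38 kWh
Cost = 454.38 × 0.1422 = $64.614

64.61 dollars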